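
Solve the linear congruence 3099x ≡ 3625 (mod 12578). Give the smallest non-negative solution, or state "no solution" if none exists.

First find gcd(3099, 12578):
12578 = 4·3099 + 182
3099 = 17·182 + 5
182 = 36·5 + 2
5 = 2·2 + 1
2 = 2·1 + 0
gcd = 1, so a unique solution mod 12578 exists.
Back-substitute for the Bézout coefficients:
1 = 5 − 2·2
1 = −2·182 + 73·5
1 = 73·3099 − 1243·182
1 = −1243·12578 + 5045·3099
So 3099·(5045) ≡ 1 (mod 12578), giving 3099⁻¹ ≡ 5045.
x ≡ 3099⁻¹·3625 ≡ 5045·3625 ≡ 12291 (mod 12578).

12291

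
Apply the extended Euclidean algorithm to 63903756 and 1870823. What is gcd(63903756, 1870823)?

Repeated division:
63903756 = 34×1870823 + 295774
1870823 = 6×295774 + 96179
295774 = 3×96179 + 7237
96179 = 13×7237 + 2098
7237 = 3×2098 + 943
2098 = 2×943 + 212
943 = 4×212 + 95
212 = 2×95 + 22
95 = 4×22 + 7
22 = 3×7 + 1
7 = 7×1 + 0
gcd(63903756, 1870823) = 1.
Express as a combination:
1 = 22 − 3·7
1 = −3·95 + 13·22
1 = 13·212 − 29·95
1 = −29·943 + 129·212
1 = 129·2098 − 287·943
1 = −287·7237 + 990·2098
1 = 990·96179 − 13157·7237
1 = −13157·295774 + 40461·96179
1 = 40461·1870823 − 255923·295774
1 = −255923·63903756 + 8741843·1870823
So 1 = (-255923)·63903756 + (8741843)·1870823.

1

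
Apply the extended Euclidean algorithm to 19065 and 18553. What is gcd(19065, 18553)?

Euclidean algorithm:
19065 = 1·18553 + 512
18553 = 36·512 + 121
512 = 4·121 + 28
121 = 4·28 + 9
28 = 3·9 + 1
9 = 9·1 + 0
gcd(19065, 18553) = 1.
Working backward:
1 = 28 − 3·9
1 = −3·121 + 13·28
1 = 13·512 − 55·121
1 = −55·18553 + 1993·512
1 = 1993·19065 − 2048·18553
So 1 = (1993)·19065 + (-2048)·18553.

1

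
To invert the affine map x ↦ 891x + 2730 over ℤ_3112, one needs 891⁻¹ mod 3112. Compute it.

Run Euclid on (3112, 891):
3112 = 3*891 + 439
891 = 2*439 + 13
439 = 33*13 + 10
13 = 1*10 + 3
10 = 3*3 + 1
3 = 3*1 + 0
Since gcd(891, 3112) = 1, back-substitute to write 1 as a combination:
1 = 10 − 3·3
1 = −3·13 + 4·10
1 = 4·439 − 135·13
1 = −135·891 + 274·439
1 = 274·3112 − 957·891
Thus 891·(-957) ≡ 1 (mod 3112); reducing, -957 mod 3112 = 2155.

2155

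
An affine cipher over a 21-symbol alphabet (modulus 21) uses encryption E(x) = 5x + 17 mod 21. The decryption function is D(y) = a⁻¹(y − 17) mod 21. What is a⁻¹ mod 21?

Extended Euclidean algorithm:
21 = 4*5 + 1
5 = 5*1 + 0
gcd = 1, so the inverse exists. Back-substitute:
1 = 21 − 4·5
Thus 5·(-4) ≡ 1 (mod 21); reducing, -4 mod 21 = 17.

17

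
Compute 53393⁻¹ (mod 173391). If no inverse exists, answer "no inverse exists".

Run Euclid on (173391, 53393):
173391 = 3·53393 + 13212
53393 = 4·13212 + 545
13212 = 24·545 + 132
545 = 4·132 + 17
132 = 7·17 + 13
17 = 1·13 + 4
13 = 3·4 + 1
4 = 4·1 + 0
The gcd is 1. Working backward:
1 = 13 − 3·4
1 = −3·17 + 4·13
1 = 4·132 − 31·17
1 = −31·545 + 128·132
1 = 128·13212 − 3103·545
1 = −3103·53393 + 12540·13212
1 = 12540·173391 − 40723·53393
Hence 53393⁻¹ ≡ -40723 ≡ 132668 (mod 173391).

132668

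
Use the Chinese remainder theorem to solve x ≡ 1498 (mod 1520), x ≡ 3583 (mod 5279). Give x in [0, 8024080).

Write x = 1498 + 1520·k. Then 1520·k ≡ 3583 − 1498 ≡ 2085 (mod 5279).
Need 1520⁻¹ mod 5279. Extended Euclid on (5279, 1520):
5279 = 3·1520 + 719
1520 = 2·719 + 82
719 = 8·82 + 63
82 = 1·63 + 19
63 = 3·19 + 6
19 = 3·6 + 1
6 = 6·1 + 0
Back-substitute:
1 = 19 − 3·6
1 = −3·63 + 10·19
1 = 10·82 − 13·63
1 = −13·719 + 114·82
1 = 114·1520 − 241·719
1 = −241·5279 + 837·1520
1520⁻¹ ≡ 837 (mod 5279), so k ≡ 837·2085 ≡ 3075 (mod 5279).
x = 1498 + 1520·3075 = 4675498.

4675498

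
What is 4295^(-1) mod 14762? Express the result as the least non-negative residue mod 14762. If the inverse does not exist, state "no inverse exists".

Apply the Euclidean algorithm to 14762 and 4295:
14762 = 3*4295 + 1877
4295 = 2*1877 + 541
1877 = 3*541 + 254
541 = 2*254 + 33
254 = 7*33 + 23
33 = 1*23 + 10
23 = 2*10 + 3
10 = 3*3 + 1
3 = 3*1 + 0
The gcd is 1. Working backward:
1 = 10 − 3·3
1 = −3·23 + 7·10
1 = 7·33 − 10·23
1 = −10·254 + 77·33
1 = 77·541 − 164·254
1 = −164·1877 + 569·541
1 = 569·4295 − 1302·1877
1 = −1302·14762 + 4475·4295
So 4295·4475 ≡ 1 (mod 14762).

4475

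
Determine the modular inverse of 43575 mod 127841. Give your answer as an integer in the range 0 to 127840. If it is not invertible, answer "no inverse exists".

no inverse exists

Compute gcd(43575, 127841):
127841 = 2×43575 + 40691
43575 = 1×40691 + 2884
40691 = 14×2884 + 315
2884 = 9×315 + 49
315 = 6×49 + 21
49 = 2×21 + 7
21 = 3×7 + 0
Since gcd = 7 > 1, 43575 is not a unit mod 127841.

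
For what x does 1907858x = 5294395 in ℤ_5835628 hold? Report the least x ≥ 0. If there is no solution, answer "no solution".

no solution

gcd(1907858, 5835628):
5835628 = 3×1907858 + 112054
1907858 = 17×112054 + 2940
112054 = 38×2940 + 334
2940 = 8×334 + 268
334 = 1×268 + 66
268 = 4×66 + 4
66 = 16×4 + 2
4 = 2×2 + 0
gcd = 2, but 2 ∤ 5294395, so the congruence has no solution.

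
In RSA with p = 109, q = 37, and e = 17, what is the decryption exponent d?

1601

φ(n) = (p−1)(q−1) = 108·36 = 3888.
Need d with 17·d ≡ 1 (mod 3888). Apply the extended Euclidean algorithm:
3888 = 228×17 + 12
17 = 1×12 + 5
12 = 2×5 + 2
5 = 2×2 + 1
2 = 2×1 + 0
Back-substitute:
1 = 5 − 2·2
1 = −2·12 + 5·5
1 = 5·17 − 7·12
1 = −7·3888 + 1601·17
So 17·1601 ≡ 1 (mod 3888), hence d = 1601.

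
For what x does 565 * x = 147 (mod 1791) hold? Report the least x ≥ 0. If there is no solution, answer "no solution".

First find gcd(565, 1791):
1791 = 3·565 + 96
565 = 5·96 + 85
96 = 1·85 + 11
85 = 7·11 + 8
11 = 1·8 + 3
8 = 2·3 + 2
3 = 1·2 + 1
2 = 2·1 + 0
gcd = 1, so a unique solution mod 1791 exists.
Back-substitute for the Bézout coefficients:
1 = 3 − 2
1 = −8 + 3·3
1 = 3·11 − 4·8
1 = −4·85 + 31·11
1 = 31·96 − 35·85
1 = −35·565 + 206·96
1 = 206·1791 − 653·565
So 565·(-653) ≡ 1 (mod 1791), giving 565⁻¹ ≡ 1138.
x ≡ 565⁻¹·147 ≡ 1138·147 ≡ 723 (mod 1791).

723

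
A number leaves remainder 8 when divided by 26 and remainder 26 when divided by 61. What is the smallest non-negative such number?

1490

Write x = 8 + 26·k. Then 26·k ≡ 26 − 8 ≡ 18 (mod 61).
Need 26⁻¹ mod 61. Extended Euclid on (61, 26):
61 = 2×26 + 9
26 = 2×9 + 8
9 = 1×8 + 1
8 = 8×1 + 0
Back-substitute:
1 = 9 − 8
1 = −26 + 3·9
1 = 3·61 − 7·26
26⁻¹ ≡ 54 (mod 61), so k ≡ 54·18 ≡ 57 (mod 61).
x = 8 + 26·57 = 1490.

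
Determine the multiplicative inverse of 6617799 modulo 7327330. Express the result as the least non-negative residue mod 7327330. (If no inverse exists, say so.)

Extended Euclidean algorithm:
7327330 = 1*6617799 + 709531
6617799 = 9*709531 + 232020
709531 = 3*232020 + 13471
232020 = 17*13471 + 3013
13471 = 4*3013 + 1419
3013 = 2*1419 + 175
1419 = 8*175 + 19
175 = 9*19 + 4
19 = 4*4 + 3
4 = 1*3 + 1
3 = 3*1 + 0
The gcd is 1. Working backward:
1 = 4 − 3
1 = −19 + 5·4
1 = 5·175 − 46·19
1 = −46·1419 + 373·175
1 = 373·3013 − 792·1419
1 = −792·13471 + 3541·3013
1 = 3541·232020 − 60989·13471
1 = −60989·709531 + 186508·232020
1 = 186508·6617799 − 1739561·709531
1 = −1739561·7327330 + 1926069·6617799
So 6617799·1926069 ≡ 1 (mod 7327330).

1926069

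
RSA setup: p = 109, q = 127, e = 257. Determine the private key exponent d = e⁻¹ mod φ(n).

9425

φ(n) = (p−1)(q−1) = 108·126 = 13608.
Need d with 257·d ≡ 1 (mod 13608). Apply the extended Euclidean algorithm:
13608 = 52*257 + 244
257 = 1*244 + 13
244 = 18*13 + 10
13 = 1*10 + 3
10 = 3*3 + 1
3 = 3*1 + 0
Back-substitute:
1 = 10 − 3·3
1 = −3·13 + 4·10
1 = 4·244 − 75·13
1 = −75·257 + 79·244
1 = 79·13608 − 4183·257
So 257·(-4183) ≡ 1 (mod 13608), hence d ≡ -4183 ≡ 9425 (mod 13608).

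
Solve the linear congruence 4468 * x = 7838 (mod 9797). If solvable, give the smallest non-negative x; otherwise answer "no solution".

First find gcd(4468, 9797):
9797 = 2*4468 + 861
4468 = 5*861 + 163
861 = 5*163 + 46
163 = 3*46 + 25
46 = 1*25 + 21
25 = 1*21 + 4
21 = 5*4 + 1
4 = 4*1 + 0
gcd = 1, so a unique solution mod 9797 exists.
Back-substitute for the Bézout coefficients:
1 = 21 − 5·4
1 = −5·25 + 6·21
1 = 6·46 − 11·25
1 = −11·163 + 39·46
1 = 39·861 − 206·163
1 = −206·4468 + 1069·861
1 = 1069·9797 − 2344·4468
So 4468·(-2344) ≡ 1 (mod 9797), giving 4468⁻¹ ≡ 7453.
x ≡ 4468⁻¹·7838 ≡ 7453·7838 ≡ 6900 (mod 9797).

6900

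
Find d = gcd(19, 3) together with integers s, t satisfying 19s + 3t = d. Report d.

Apply Euclid's algorithm to 19 and 3:
19 = 6*3 + 1
3 = 3*1 + 0
gcd(19, 3) = 1.
Working backward:
1 = 19 − 6·3
So 1 = (1)·19 + (-6)·3.

1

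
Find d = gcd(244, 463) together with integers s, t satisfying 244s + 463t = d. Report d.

Euclidean algorithm:
463 = 1*244 + 219
244 = 1*219 + 25
219 = 8*25 + 19
25 = 1*19 + 6
19 = 3*6 + 1
6 = 6*1 + 0
gcd(244, 463) = 1.
Back-substituting:
1 = 19 − 3·6
1 = −3·25 + 4·19
1 = 4·219 − 35·25
1 = −35·244 + 39·219
1 = 39·463 − 74·244
So 1 = (39)·463 + (-74)·244.

1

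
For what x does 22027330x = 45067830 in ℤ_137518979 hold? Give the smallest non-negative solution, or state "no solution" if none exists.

gcd(22027330, 137518979):
137518979 = 6·22027330 + 5354999
22027330 = 4·5354999 + 607334
5354999 = 8·607334 + 496327
607334 = 1·496327 + 111007
496327 = 4·111007 + 52299
111007 = 2·52299 + 6409
52299 = 8·6409 + 1027
6409 = 6·1027 + 247
1027 = 4·247 + 39
247 = 6·39 + 13
39 = 3·13 + 0
gcd = 13, but 13 ∤ 45067830, so the congruence has no solution.

no solution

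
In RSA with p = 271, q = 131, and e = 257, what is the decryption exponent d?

30593

φ(n) = (p−1)(q−1) = 270·130 = 35100.
Need d with 257·d ≡ 1 (mod 35100). Apply the extended Euclidean algorithm:
35100 = 136*257 + 148
257 = 1*148 + 109
148 = 1*109 + 39
109 = 2*39 + 31
39 = 1*31 + 8
31 = 3*8 + 7
8 = 1*7 + 1
7 = 7*1 + 0
Back-substitute:
1 = 8 − 7
1 = −31 + 4·8
1 = 4·39 − 5·31
1 = −5·109 + 14·39
1 = 14·148 − 19·109
1 = −19·257 + 33·148
1 = 33·35100 − 4507·257
So 257·(-4507) ≡ 1 (mod 35100), hence d ≡ -4507 ≡ 30593 (mod 35100).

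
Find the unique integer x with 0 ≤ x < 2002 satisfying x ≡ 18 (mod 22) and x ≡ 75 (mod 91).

Write x = 18 + 22·k. Then 22·k ≡ 75 − 18 ≡ 57 (mod 91).
Need 22⁻¹ mod 91. Extended Euclid on (91, 22):
91 = 4×22 + 3
22 = 7×3 + 1
3 = 3×1 + 0
Back-substitute:
1 = 22 − 7·3
1 = −7·91 + 29·22
22⁻¹ ≡ 29 (mod 91), so k ≡ 29·57 ≡ 15 (mod 91).
x = 18 + 22·15 = 348.

348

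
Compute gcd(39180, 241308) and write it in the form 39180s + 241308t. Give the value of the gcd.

12

Apply Euclid's algorithm to 241308 and 39180:
241308 = 6×39180 + 6228
39180 = 6×6228 + 1812
6228 = 3×1812 + 792
1812 = 2×792 + 228
792 = 3×228 + 108
228 = 2×108 + 12
108 = 9×12 + 0
gcd(39180, 241308) = 12.
Back-substituting:
12 = 228 − 2·108
12 = −2·792 + 7·228
12 = 7·1812 − 16·792
12 = −16·6228 + 55·1812
12 = 55·39180 − 346·6228
12 = −346·241308 + 2131·39180
So 12 = (-346)·241308 + (2131)·39180.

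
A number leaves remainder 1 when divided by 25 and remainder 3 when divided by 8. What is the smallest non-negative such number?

51

Write x = 1 + 25·k. Then 25·k ≡ 3 − 1 ≡ 2 (mod 8).
Need 25⁻¹ mod 8. Extended Euclid on (8, 1):
8 = 8*1 + 0
25⁻¹ ≡ 1 (mod 8), so k ≡ 1·2 ≡ 2 (mod 8).
x = 1 + 25·2 = 51.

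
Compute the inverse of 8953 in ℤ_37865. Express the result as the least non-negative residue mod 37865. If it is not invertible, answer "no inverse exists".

8687

gcd(37865, 8953) by repeated division:
37865 = 4×8953 + 2053
8953 = 4×2053 + 741
2053 = 2×741 + 571
741 = 1×571 + 170
571 = 3×170 + 61
170 = 2×61 + 48
61 = 1×48 + 13
48 = 3×13 + 9
13 = 1×9 + 4
9 = 2×4 + 1
4 = 4×1 + 0
gcd = 1, so the inverse exists. Back-substitute:
1 = 9 − 2·4
1 = −2·13 + 3·9
1 = 3·48 − 11·13
1 = −11·61 + 14·48
1 = 14·170 − 39·61
1 = −39·571 + 131·170
1 = 131·741 − 170·571
1 = −170·2053 + 471·741
1 = 471·8953 − 2054·2053
1 = −2054·37865 + 8687·8953
So 8953·8687 ≡ 1 (mod 37865).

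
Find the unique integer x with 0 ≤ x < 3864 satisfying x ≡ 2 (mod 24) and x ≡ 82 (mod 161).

Write x = 2 + 24·k. Then 24·k ≡ 82 − 2 ≡ 80 (mod 161).
Need 24⁻¹ mod 161. Extended Euclid on (161, 24):
161 = 6×24 + 17
24 = 1×17 + 7
17 = 2×7 + 3
7 = 2×3 + 1
3 = 3×1 + 0
Back-substitute:
1 = 7 − 2·3
1 = −2·17 + 5·7
1 = 5·24 − 7·17
1 = −7·161 + 47·24
24⁻¹ ≡ 47 (mod 161), so k ≡ 47·80 ≡ 57 (mod 161).
x = 2 + 24·57 = 1370.

1370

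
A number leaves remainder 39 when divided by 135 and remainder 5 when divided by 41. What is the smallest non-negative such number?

579

Write x = 39 + 135·k. Then 135·k ≡ 5 − 39 ≡ 7 (mod 41).
Need 135⁻¹ mod 41. Extended Euclid on (41, 12):
41 = 3×12 + 5
12 = 2×5 + 2
5 = 2×2 + 1
2 = 2×1 + 0
Back-substitute:
1 = 5 − 2·2
1 = −2·12 + 5·5
1 = 5·41 − 17·12
135⁻¹ ≡ 24 (mod 41), so k ≡ 24·7 ≡ 4 (mod 41).
x = 39 + 135·4 = 579.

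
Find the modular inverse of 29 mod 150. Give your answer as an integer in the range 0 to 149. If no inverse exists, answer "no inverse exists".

119

Run Euclid on (150, 29):
150 = 5*29 + 5
29 = 5*5 + 4
5 = 1*4 + 1
4 = 4*1 + 0
Since gcd(29, 150) = 1, back-substitute to write 1 as a combination:
1 = 5 − 4
1 = −29 + 6·5
1 = 6·150 − 31·29
So 29·(-31) ≡ 1 (mod 150), and -31 ≡ 119 (mod 150).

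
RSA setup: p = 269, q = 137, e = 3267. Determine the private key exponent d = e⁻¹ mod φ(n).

φ(n) = (p−1)(q−1) = 268·136 = 36448.
Need d with 3267·d ≡ 1 (mod 36448). Apply the extended Euclidean algorithm:
36448 = 11·3267 + 511
3267 = 6·511 + 201
511 = 2·201 + 109
201 = 1·109 + 92
109 = 1·92 + 17
92 = 5·17 + 7
17 = 2·7 + 3
7 = 2·3 + 1
3 = 3·1 + 0
Back-substitute:
1 = 7 − 2·3
1 = −2·17 + 5·7
1 = 5·92 − 27·17
1 = −27·109 + 32·92
1 = 32·201 − 59·109
1 = −59·511 + 150·201
1 = 150·3267 − 959·511
1 = −959·36448 + 10699·3267
So 3267·10699 ≡ 1 (mod 36448), hence d = 10699.

10699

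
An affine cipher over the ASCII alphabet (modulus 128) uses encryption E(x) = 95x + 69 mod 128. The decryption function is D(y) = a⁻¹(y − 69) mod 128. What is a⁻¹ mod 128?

Extended Euclidean algorithm:
128 = 1×95 + 33
95 = 2×33 + 29
33 = 1×29 + 4
29 = 7×4 + 1
4 = 4×1 + 0
Since gcd(95, 128) = 1, back-substitute to write 1 as a combination:
1 = 29 − 7·4
1 = −7·33 + 8·29
1 = 8·95 − 23·33
1 = −23·128 + 31·95
So 95·31 ≡ 1 (mod 128).

31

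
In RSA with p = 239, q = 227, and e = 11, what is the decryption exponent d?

φ(n) = (p−1)(q−1) = 238·226 = 53788.
Need d with 11·d ≡ 1 (mod 53788). Apply the extended Euclidean algorithm:
53788 = 4889*11 + 9
11 = 1*9 + 2
9 = 4*2 + 1
2 = 2*1 + 0
Back-substitute:
1 = 9 − 4·2
1 = −4·11 + 5·9
1 = 5·53788 − 24449·11
So 11·(-24449) ≡ 1 (mod 53788), hence d ≡ -24449 ≡ 29339 (mod 53788).

29339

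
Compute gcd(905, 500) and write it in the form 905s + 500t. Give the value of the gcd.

5

Euclidean algorithm:
905 = 1×500 + 405
500 = 1×405 + 95
405 = 4×95 + 25
95 = 3×25 + 20
25 = 1×20 + 5
20 = 4×5 + 0
gcd(905, 500) = 5.
Working backward:
5 = 25 − 20
5 = −95 + 4·25
5 = 4·405 − 17·95
5 = −17·500 + 21·405
5 = 21·905 − 38·500
So 5 = (21)·905 + (-38)·500.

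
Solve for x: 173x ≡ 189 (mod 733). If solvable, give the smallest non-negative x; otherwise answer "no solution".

357

First find gcd(173, 733):
733 = 4*173 + 41
173 = 4*41 + 9
41 = 4*9 + 5
9 = 1*5 + 4
5 = 1*4 + 1
4 = 4*1 + 0
gcd = 1, so a unique solution mod 733 exists.
Back-substitute for the Bézout coefficients:
1 = 5 − 4
1 = −9 + 2·5
1 = 2·41 − 9·9
1 = −9·173 + 38·41
1 = 38·733 − 161·173
So 173·(-161) ≡ 1 (mod 733), giving 173⁻¹ ≡ 572.
x ≡ 173⁻¹·189 ≡ 572·189 ≡ 357 (mod 733).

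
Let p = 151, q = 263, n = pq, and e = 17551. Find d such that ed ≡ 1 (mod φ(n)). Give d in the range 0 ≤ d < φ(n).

φ(n) = (p−1)(q−1) = 150·262 = 39300.
Need d with 17551·d ≡ 1 (mod 39300). Apply the extended Euclidean algorithm:
39300 = 2*17551 + 4198
17551 = 4*4198 + 759
4198 = 5*759 + 403
759 = 1*403 + 356
403 = 1*356 + 47
356 = 7*47 + 27
47 = 1*27 + 20
27 = 1*20 + 7
20 = 2*7 + 6
7 = 1*6 + 1
6 = 6*1 + 0
Back-substitute:
1 = 7 − 6
1 = −20 + 3·7
1 = 3·27 − 4·20
1 = −4·47 + 7·27
1 = 7·356 − 53·47
1 = −53·403 + 60·356
1 = 60·759 − 113·403
1 = −113·4198 + 625·759
1 = 625·17551 − 2613·4198
1 = −2613·39300 + 5851·17551
So 17551·5851 ≡ 1 (mod 39300), hence d = 5851.

5851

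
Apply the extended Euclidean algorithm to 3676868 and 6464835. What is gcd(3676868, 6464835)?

Euclidean algorithm:
6464835 = 1·3676868 + 2787967
3676868 = 1·2787967 + 888901
2787967 = 3·888901 + 121264
888901 = 7·121264 + 40053
121264 = 3·40053 + 1105
40053 = 36·1105 + 273
1105 = 4·273 + 13
273 = 21·13 + 0
gcd(3676868, 6464835) = 13.
Working backward:
13 = 1105 − 4·273
13 = −4·40053 + 145·1105
13 = 145·121264 − 439·40053
13 = −439·888901 + 3218·121264
13 = 3218·2787967 − 10093·888901
13 = −10093·3676868 + 13311·2787967
13 = 13311·6464835 − 23404·3676868
So 13 = (13311)·6464835 + (-23404)·3676868.

13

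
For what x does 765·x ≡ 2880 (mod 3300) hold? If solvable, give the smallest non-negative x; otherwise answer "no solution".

First find gcd(765, 3300):
3300 = 4*765 + 240
765 = 3*240 + 45
240 = 5*45 + 15
45 = 3*15 + 0
gcd = 15 and 15 | 2880, so solutions exist. Divide through by 15: 51x ≡ 192 (mod 220).
Now find 51⁻¹ mod 220:
220 = 4*51 + 16
51 = 3*16 + 3
16 = 5*3 + 1
3 = 3*1 + 0
Back-substitute:
1 = 16 − 5·3
1 = −5·51 + 16·16
1 = 16·220 − 69·51
So 51·(-69) ≡ 1 (mod 220), i.e. 51⁻¹ ≡ 151.
Then x ≡ 151·192 ≡ 172 (mod 220); the smallest non-negative solution is x = 172.

172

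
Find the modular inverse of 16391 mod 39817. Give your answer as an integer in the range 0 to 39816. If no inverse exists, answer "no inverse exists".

Run Euclid on (39817, 16391):
39817 = 2*16391 + 7035
16391 = 2*7035 + 2321
7035 = 3*2321 + 72
2321 = 32*72 + 17
72 = 4*17 + 4
17 = 4*4 + 1
4 = 4*1 + 0
gcd = 1, so the inverse exists. Back-substitute:
1 = 17 − 4·4
1 = −4·72 + 17·17
1 = 17·2321 − 548·72
1 = −548·7035 + 1661·2321
1 = 1661·16391 − 3870·7035
1 = −3870·39817 + 9401·16391
So 16391·9401 ≡ 1 (mod 39817).

9401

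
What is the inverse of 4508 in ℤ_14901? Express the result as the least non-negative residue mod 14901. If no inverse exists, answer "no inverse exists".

4664

Extended Euclidean algorithm:
14901 = 3·4508 + 1377
4508 = 3·1377 + 377
1377 = 3·377 + 246
377 = 1·246 + 131
246 = 1·131 + 115
131 = 1·115 + 16
115 = 7·16 + 3
16 = 5·3 + 1
3 = 3·1 + 0
Since gcd(4508, 14901) = 1, back-substitute to write 1 as a combination:
1 = 16 − 5·3
1 = −5·115 + 36·16
1 = 36·131 − 41·115
1 = −41·246 + 77·131
1 = 77·377 − 118·246
1 = −118·1377 + 431·377
1 = 431·4508 − 1411·1377
1 = −1411·14901 + 4664·4508
So 4508·4664 ≡ 1 (mod 14901).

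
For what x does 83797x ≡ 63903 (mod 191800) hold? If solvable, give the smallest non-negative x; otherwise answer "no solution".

First find gcd(83797, 191800):
191800 = 2·83797 + 24206
83797 = 3·24206 + 11179
24206 = 2·11179 + 1848
11179 = 6·1848 + 91
1848 = 20·91 + 28
91 = 3·28 + 7
28 = 4·7 + 0
gcd = 7 and 7 | 63903, so solutions exist. Divide through by 7: 11971x ≡ 9129 (mod 27400).
Now find 11971⁻¹ mod 27400:
27400 = 2·11971 + 3458
11971 = 3·3458 + 1597
3458 = 2·1597 + 264
1597 = 6·264 + 13
264 = 20·13 + 4
13 = 3·4 + 1
4 = 4·1 + 0
Back-substitute:
1 = 13 − 3·4
1 = −3·264 + 61·13
1 = 61·1597 − 369·264
1 = −369·3458 + 799·1597
1 = 799·11971 − 2766·3458
1 = −2766·27400 + 6331·11971
So 11971⁻¹ ≡ 6331 (mod 27400).
Then x ≡ 6331·9129 ≡ 9099 (mod 27400); the smallest non-negative solution is x = 9099.

9099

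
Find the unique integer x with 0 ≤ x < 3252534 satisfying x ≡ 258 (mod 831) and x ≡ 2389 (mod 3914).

1427085

Write x = 258 + 831·k. Then 831·k ≡ 2389 − 258 ≡ 2131 (mod 3914).
Need 831⁻¹ mod 3914. Extended Euclid on (3914, 831):
3914 = 4*831 + 590
831 = 1*590 + 241
590 = 2*241 + 108
241 = 2*108 + 25
108 = 4*25 + 8
25 = 3*8 + 1
8 = 8*1 + 0
Back-substitute:
1 = 25 − 3·8
1 = −3·108 + 13·25
1 = 13·241 − 29·108
1 = −29·590 + 71·241
1 = 71·831 − 100·590
1 = −100·3914 + 471·831
831⁻¹ ≡ 471 (mod 3914), so k ≡ 471·2131 ≡ 1717 (mod 3914).
x = 258 + 831·1717 = 1427085.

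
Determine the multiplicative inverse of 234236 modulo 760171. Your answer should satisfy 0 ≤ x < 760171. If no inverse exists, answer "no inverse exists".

20981

Extended Euclidean algorithm:
760171 = 3*234236 + 57463
234236 = 4*57463 + 4384
57463 = 13*4384 + 471
4384 = 9*471 + 145
471 = 3*145 + 36
145 = 4*36 + 1
36 = 36*1 + 0
gcd = 1, so the inverse exists. Back-substitute:
1 = 145 − 4·36
1 = −4·471 + 13·145
1 = 13·4384 − 121·471
1 = −121·57463 + 1586·4384
1 = 1586·234236 − 6465·57463
1 = −6465·760171 + 20981·234236
So 234236·20981 ≡ 1 (mod 760171).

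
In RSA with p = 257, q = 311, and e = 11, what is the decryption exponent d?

φ(n) = (p−1)(q−1) = 256·310 = 79360.
Need d with 11·d ≡ 1 (mod 79360). Apply the extended Euclidean algorithm:
79360 = 7214×11 + 6
11 = 1×6 + 5
6 = 1×5 + 1
5 = 5×1 + 0
Back-substitute:
1 = 6 − 5
1 = −11 + 2·6
1 = 2·79360 − 14429·11
So 11·(-14429) ≡ 1 (mod 79360), hence d ≡ -14429 ≡ 64931 (mod 79360).

64931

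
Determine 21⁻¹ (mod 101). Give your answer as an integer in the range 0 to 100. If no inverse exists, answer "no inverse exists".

77

gcd(101, 21) by repeated division:
101 = 4·21 + 17
21 = 1·17 + 4
17 = 4·4 + 1
4 = 4·1 + 0
gcd = 1, so the inverse exists. Back-substitute:
1 = 17 − 4·4
1 = −4·21 + 5·17
1 = 5·101 − 24·21
Hence 21⁻¹ ≡ -24 ≡ 77 (mod 101).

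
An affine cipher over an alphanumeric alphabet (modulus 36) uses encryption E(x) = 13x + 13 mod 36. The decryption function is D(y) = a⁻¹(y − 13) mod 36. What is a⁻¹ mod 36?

Run Euclid on (36, 13):
36 = 2*13 + 10
13 = 1*10 + 3
10 = 3*3 + 1
3 = 3*1 + 0
The gcd is 1. Working backward:
1 = 10 − 3·3
1 = −3·13 + 4·10
1 = 4·36 − 11·13
So 13·(-11) ≡ 1 (mod 36), and -11 ≡ 25 (mod 36).

25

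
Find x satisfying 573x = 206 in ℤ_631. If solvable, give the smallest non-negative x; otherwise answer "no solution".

127

First find gcd(573, 631):
631 = 1·573 + 58
573 = 9·58 + 51
58 = 1·51 + 7
51 = 7·7 + 2
7 = 3·2 + 1
2 = 2·1 + 0
gcd = 1, so a unique solution mod 631 exists.
Back-substitute for the Bézout coefficients:
1 = 7 − 3·2
1 = −3·51 + 22·7
1 = 22·58 − 25·51
1 = −25·573 + 247·58
1 = 247·631 − 272·573
So 573·(-272) ≡ 1 (mod 631), giving 573⁻¹ ≡ 359.
x ≡ 573⁻¹·206 ≡ 359·206 ≡ 127 (mod 631).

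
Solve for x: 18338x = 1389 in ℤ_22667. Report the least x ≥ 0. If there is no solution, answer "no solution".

First find gcd(18338, 22667):
22667 = 1*18338 + 4329
18338 = 4*4329 + 1022
4329 = 4*1022 + 241
1022 = 4*241 + 58
241 = 4*58 + 9
58 = 6*9 + 4
9 = 2*4 + 1
4 = 4*1 + 0
gcd = 1, so a unique solution mod 22667 exists.
Back-substitute for the Bézout coefficients:
1 = 9 − 2·4
1 = −2·58 + 13·9
1 = 13·241 − 54·58
1 = −54·1022 + 229·241
1 = 229·4329 − 970·1022
1 = −970·18338 + 4109·4329
1 = 4109·22667 − 5079·18338
So 18338·(-5079) ≡ 1 (mod 22667), giving 18338⁻¹ ≡ 17588.
x ≡ 18338⁻¹·1389 ≡ 17588·1389 ≡ 17373 (mod 22667).

17373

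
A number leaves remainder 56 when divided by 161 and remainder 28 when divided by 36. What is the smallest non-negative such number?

Write x = 56 + 161·k. Then 161·k ≡ 28 − 56 ≡ 8 (mod 36).
Need 161⁻¹ mod 36. Extended Euclid on (36, 17):
36 = 2·17 + 2
17 = 8·2 + 1
2 = 2·1 + 0
Back-substitute:
1 = 17 − 8·2
1 = −8·36 + 17·17
161⁻¹ ≡ 17 (mod 36), so k ≡ 17·8 ≡ 28 (mod 36).
x = 56 + 161·28 = 4564.

4564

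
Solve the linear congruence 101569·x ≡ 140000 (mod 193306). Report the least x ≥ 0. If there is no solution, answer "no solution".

188144

First find gcd(101569, 193306):
193306 = 1*101569 + 91737
101569 = 1*91737 + 9832
91737 = 9*9832 + 3249
9832 = 3*3249 + 85
3249 = 38*85 + 19
85 = 4*19 + 9
19 = 2*9 + 1
9 = 9*1 + 0
gcd = 1, so a unique solution mod 193306 exists.
Back-substitute for the Bézout coefficients:
1 = 19 − 2·9
1 = −2·85 + 9·19
1 = 9·3249 − 344·85
1 = −344·9832 + 1041·3249
1 = 1041·91737 − 9713·9832
1 = −9713·101569 + 10754·91737
1 = 10754·193306 − 20467·101569
So 101569·(-20467) ≡ 1 (mod 193306), giving 101569⁻¹ ≡ 172839.
x ≡ 101569⁻¹·140000 ≡ 172839·140000 ≡ 188144 (mod 193306).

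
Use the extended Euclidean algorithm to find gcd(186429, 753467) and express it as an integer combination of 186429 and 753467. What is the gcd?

Euclidean algorithm:
753467 = 4*186429 + 7751
186429 = 24*7751 + 405
7751 = 19*405 + 56
405 = 7*56 + 13
56 = 4*13 + 4
13 = 3*4 + 1
4 = 4*1 + 0
gcd(186429, 753467) = 1.
Express as a combination:
1 = 13 − 3·4
1 = −3·56 + 13·13
1 = 13·405 − 94·56
1 = −94·7751 + 1799·405
1 = 1799·186429 − 43270·7751
1 = −43270·753467 + 174879·186429
So 1 = (-43270)·753467 + (174879)·186429.

1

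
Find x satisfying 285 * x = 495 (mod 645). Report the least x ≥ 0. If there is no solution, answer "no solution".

First find gcd(285, 645):
645 = 2·285 + 75
285 = 3·75 + 60
75 = 1·60 + 15
60 = 4·15 + 0
gcd = 15 and 15 | 495, so solutions exist. Divide through by 15: 19x ≡ 33 (mod 43).
Now find 19⁻¹ mod 43:
43 = 2·19 + 5
19 = 3·5 + 4
5 = 1·4 + 1
4 = 4·1 + 0
Back-substitute:
1 = 5 − 4
1 = −19 + 4·5
1 = 4·43 − 9·19
So 19·(-9) ≡ 1 (mod 43), i.e. 19⁻¹ ≡ 34.
Then x ≡ 34·33 ≡ 4 (mod 43); the smallest non-negative solution is x = 4.

4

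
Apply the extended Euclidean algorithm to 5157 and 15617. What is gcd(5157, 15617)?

1

Euclidean algorithm:
15617 = 3·5157 + 146
5157 = 35·146 + 47
146 = 3·47 + 5
47 = 9·5 + 2
5 = 2·2 + 1
2 = 2·1 + 0
gcd(5157, 15617) = 1.
Back-substituting:
1 = 5 − 2·2
1 = −2·47 + 19·5
1 = 19·146 − 59·47
1 = −59·5157 + 2084·146
1 = 2084·15617 − 6311·5157
So 1 = (2084)·15617 + (-6311)·5157.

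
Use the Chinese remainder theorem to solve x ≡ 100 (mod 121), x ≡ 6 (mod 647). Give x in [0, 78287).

Write x = 100 + 121·k. Then 121·k ≡ 6 − 100 ≡ 553 (mod 647).
Need 121⁻¹ mod 647. Extended Euclid on (647, 121):
647 = 5*121 + 42
121 = 2*42 + 37
42 = 1*37 + 5
37 = 7*5 + 2
5 = 2*2 + 1
2 = 2*1 + 0
Back-substitute:
1 = 5 − 2·2
1 = −2·37 + 15·5
1 = 15·42 − 17·37
1 = −17·121 + 49·42
1 = 49·647 − 262·121
121⁻¹ ≡ 385 (mod 647), so k ≡ 385·553 ≡ 42 (mod 647).
x = 100 + 121·42 = 5182.

5182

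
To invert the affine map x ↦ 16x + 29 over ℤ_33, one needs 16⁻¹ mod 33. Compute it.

Apply the Euclidean algorithm to 33 and 16:
33 = 2·16 + 1
16 = 16·1 + 0
The gcd is 1. Working backward:
1 = 33 − 2·16
Hence 16⁻¹ ≡ -2 ≡ 31 (mod 33).

31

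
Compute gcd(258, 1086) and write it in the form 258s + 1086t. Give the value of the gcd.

Euclidean algorithm:
1086 = 4·258 + 54
258 = 4·54 + 42
54 = 1·42 + 12
42 = 3·12 + 6
12 = 2·6 + 0
gcd(258, 1086) = 6.
Express as a combination:
6 = 42 − 3·12
6 = −3·54 + 4·42
6 = 4·258 − 19·54
6 = −19·1086 + 80·258
So 6 = (-19)·1086 + (80)·258.

6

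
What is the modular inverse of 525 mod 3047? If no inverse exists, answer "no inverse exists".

Apply the Euclidean algorithm to 3047 and 525:
3047 = 5×525 + 422
525 = 1×422 + 103
422 = 4×103 + 10
103 = 10×10 + 3
10 = 3×3 + 1
3 = 3×1 + 0
gcd = 1, so the inverse exists. Back-substitute:
1 = 10 − 3·3
1 = −3·103 + 31·10
1 = 31·422 − 127·103
1 = −127·525 + 158·422
1 = 158·3047 − 917·525
So 525·(-917) ≡ 1 (mod 3047), and -917 ≡ 2130 (mod 3047).

2130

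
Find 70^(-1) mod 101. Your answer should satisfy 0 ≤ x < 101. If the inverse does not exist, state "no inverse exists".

13

Run Euclid on (101, 70):
101 = 1·70 + 31
70 = 2·31 + 8
31 = 3·8 + 7
8 = 1·7 + 1
7 = 7·1 + 0
gcd = 1, so the inverse exists. Back-substitute:
1 = 8 − 7
1 = −31 + 4·8
1 = 4·70 − 9·31
1 = −9·101 + 13·70
So 70·13 ≡ 1 (mod 101).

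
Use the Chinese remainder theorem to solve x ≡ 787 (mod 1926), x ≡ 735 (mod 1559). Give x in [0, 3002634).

Write x = 787 + 1926·k. Then 1926·k ≡ 735 − 787 ≡ 1507 (mod 1559).
Need 1926⁻¹ mod 1559. Extended Euclid on (1559, 367):
1559 = 4*367 + 91
367 = 4*91 + 3
91 = 30*3 + 1
3 = 3*1 + 0
Back-substitute:
1 = 91 − 30·3
1 = −30·367 + 121·91
1 = 121·1559 − 514·367
1926⁻¹ ≡ 1045 (mod 1559), so k ≡ 1045·1507 ≡ 225 (mod 1559).
x = 787 + 1926·225 = 434137.

434137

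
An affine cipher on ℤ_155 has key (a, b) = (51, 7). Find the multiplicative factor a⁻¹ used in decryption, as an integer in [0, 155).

Extended Euclidean algorithm:
155 = 3*51 + 2
51 = 25*2 + 1
2 = 2*1 + 0
The gcd is 1. Working backward:
1 = 51 − 25·2
1 = −25·155 + 76·51
So 51·76 ≡ 1 (mod 155).

76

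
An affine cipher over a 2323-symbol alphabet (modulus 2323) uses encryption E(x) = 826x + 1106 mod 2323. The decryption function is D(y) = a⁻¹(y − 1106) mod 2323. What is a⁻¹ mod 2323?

gcd(2323, 826) by repeated division:
2323 = 2·826 + 671
826 = 1·671 + 155
671 = 4·155 + 51
155 = 3·51 + 2
51 = 25·2 + 1
2 = 2·1 + 0
Since gcd(826, 2323) = 1, back-substitute to write 1 as a combination:
1 = 51 − 25·2
1 = −25·155 + 76·51
1 = 76·671 − 329·155
1 = −329·826 + 405·671
1 = 405·2323 − 1139·826
Hence 826⁻¹ ≡ -1139 ≡ 1184 (mod 2323).

1184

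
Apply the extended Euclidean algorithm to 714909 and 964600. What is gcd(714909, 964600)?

Apply Euclid's algorithm to 964600 and 714909:
964600 = 1×714909 + 249691
714909 = 2×249691 + 215527
249691 = 1×215527 + 34164
215527 = 6×34164 + 10543
34164 = 3×10543 + 2535
10543 = 4×2535 + 403
2535 = 6×403 + 117
403 = 3×117 + 52
117 = 2×52 + 13
52 = 4×13 + 0
gcd(714909, 964600) = 13.
Back-substituting:
13 = 117 − 2·52
13 = −2·403 + 7·117
13 = 7·2535 − 44·403
13 = −44·10543 + 183·2535
13 = 183·34164 − 593·10543
13 = −593·215527 + 3741·34164
13 = 3741·249691 − 4334·215527
13 = −4334·714909 + 12409·249691
13 = 12409·964600 − 16743·714909
So 13 = (12409)·964600 + (-16743)·714909.

13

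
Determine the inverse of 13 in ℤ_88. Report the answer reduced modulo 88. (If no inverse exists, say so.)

61

Apply the Euclidean algorithm to 88 and 13:
88 = 6×13 + 10
13 = 1×10 + 3
10 = 3×3 + 1
3 = 3×1 + 0
The gcd is 1. Working backward:
1 = 10 − 3·3
1 = −3·13 + 4·10
1 = 4·88 − 27·13
So 13·(-27) ≡ 1 (mod 88), and -27 ≡ 61 (mod 88).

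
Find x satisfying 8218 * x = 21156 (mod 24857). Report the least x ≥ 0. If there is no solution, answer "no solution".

no solution

gcd(8218, 24857):
24857 = 3·8218 + 203
8218 = 40·203 + 98
203 = 2·98 + 7
98 = 14·7 + 0
gcd = 7, but 7 ∤ 21156, so the congruence has no solution.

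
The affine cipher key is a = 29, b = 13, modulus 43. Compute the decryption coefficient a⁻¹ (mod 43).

3

gcd(43, 29) by repeated division:
43 = 1×29 + 14
29 = 2×14 + 1
14 = 14×1 + 0
Since gcd(29, 43) = 1, back-substitute to write 1 as a combination:
1 = 29 − 2·14
1 = −2·43 + 3·29
So 29·3 ≡ 1 (mod 43).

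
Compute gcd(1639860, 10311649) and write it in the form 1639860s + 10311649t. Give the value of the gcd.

Euclidean algorithm:
10311649 = 6×1639860 + 472489
1639860 = 3×472489 + 222393
472489 = 2×222393 + 27703
222393 = 8×27703 + 769
27703 = 36×769 + 19
769 = 40×19 + 9
19 = 2×9 + 1
9 = 9×1 + 0
gcd(1639860, 10311649) = 1.
Express as a combination:
1 = 19 − 2·9
1 = −2·769 + 81·19
1 = 81·27703 − 2918·769
1 = −2918·222393 + 23425·27703
1 = 23425·472489 − 49768·222393
1 = −49768·1639860 + 172729·472489
1 = 172729·10311649 − 1086142·1639860
So 1 = (172729)·10311649 + (-1086142)·1639860.

1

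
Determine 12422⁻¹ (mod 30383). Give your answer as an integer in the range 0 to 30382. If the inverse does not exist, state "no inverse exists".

9879

Run Euclid on (30383, 12422):
30383 = 2*12422 + 5539
12422 = 2*5539 + 1344
5539 = 4*1344 + 163
1344 = 8*163 + 40
163 = 4*40 + 3
40 = 13*3 + 1
3 = 3*1 + 0
The gcd is 1. Working backward:
1 = 40 − 13·3
1 = −13·163 + 53·40
1 = 53·1344 − 437·163
1 = −437·5539 + 1801·1344
1 = 1801·12422 − 4039·5539
1 = −4039·30383 + 9879·12422
So 12422·9879 ≡ 1 (mod 30383).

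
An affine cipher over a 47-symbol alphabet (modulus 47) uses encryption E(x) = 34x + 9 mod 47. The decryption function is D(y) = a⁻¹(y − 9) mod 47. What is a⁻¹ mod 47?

18

Extended Euclidean algorithm:
47 = 1*34 + 13
34 = 2*13 + 8
13 = 1*8 + 5
8 = 1*5 + 3
5 = 1*3 + 2
3 = 1*2 + 1
2 = 2*1 + 0
Since gcd(34, 47) = 1, back-substitute to write 1 as a combination:
1 = 3 − 2
1 = −5 + 2·3
1 = 2·8 − 3·5
1 = −3·13 + 5·8
1 = 5·34 − 13·13
1 = −13·47 + 18·34
So 34·18 ≡ 1 (mod 47).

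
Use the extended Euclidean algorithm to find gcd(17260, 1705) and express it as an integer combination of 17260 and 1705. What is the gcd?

Apply Euclid's algorithm to 17260 and 1705:
17260 = 10×1705 + 210
1705 = 8×210 + 25
210 = 8×25 + 10
25 = 2×10 + 5
10 = 2×5 + 0
gcd(17260, 1705) = 5.
Express as a combination:
5 = 25 − 2·10
5 = −2·210 + 17·25
5 = 17·1705 − 138·210
5 = −138·17260 + 1397·1705
So 5 = (-138)·17260 + (1397)·1705.

5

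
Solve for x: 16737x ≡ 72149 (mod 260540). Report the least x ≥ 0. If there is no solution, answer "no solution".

First find gcd(16737, 260540):
260540 = 15×16737 + 9485
16737 = 1×9485 + 7252
9485 = 1×7252 + 2233
7252 = 3×2233 + 553
2233 = 4×553 + 21
553 = 26×21 + 7
21 = 3×7 + 0
gcd = 7 and 7 | 72149, so solutions exist. Divide through by 7: 2391x ≡ 10307 (mod 37220).
Now find 2391⁻¹ mod 37220:
37220 = 15·2391 + 1355
2391 = 1·1355 + 1036
1355 = 1·1036 + 319
1036 = 3·319 + 79
319 = 4·79 + 3
79 = 26·3 + 1
3 = 3·1 + 0
Back-substitute:
1 = 79 − 26·3
1 = −26·319 + 105·79
1 = 105·1036 − 341·319
1 = −341·1355 + 446·1036
1 = 446·2391 − 787·1355
1 = −787·37220 + 12251·2391
So 2391⁻¹ ≡ 12251 (mod 37220).
Then x ≡ 12251·10307 ≡ 20817 (mod 37220); the smallest non-negative solution is x = 20817.

20817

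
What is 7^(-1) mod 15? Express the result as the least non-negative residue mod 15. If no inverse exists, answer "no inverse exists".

gcd(15, 7) by repeated division:
15 = 2*7 + 1
7 = 7*1 + 0
Since gcd(7, 15) = 1, back-substitute to write 1 as a combination:
1 = 15 − 2·7
Hence 7⁻¹ ≡ -2 ≡ 13 (mod 15).

13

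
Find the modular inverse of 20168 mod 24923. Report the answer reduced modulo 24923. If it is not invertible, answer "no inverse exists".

10703

Apply the Euclidean algorithm to 24923 and 20168:
24923 = 1×20168 + 4755
20168 = 4×4755 + 1148
4755 = 4×1148 + 163
1148 = 7×163 + 7
163 = 23×7 + 2
7 = 3×2 + 1
2 = 2×1 + 0
The gcd is 1. Working backward:
1 = 7 − 3·2
1 = −3·163 + 70·7
1 = 70·1148 − 493·163
1 = −493·4755 + 2042·1148
1 = 2042·20168 − 8661·4755
1 = −8661·24923 + 10703·20168
So 20168·10703 ≡ 1 (mod 24923).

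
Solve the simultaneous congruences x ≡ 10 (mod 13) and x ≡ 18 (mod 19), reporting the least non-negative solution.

Write x = 10 + 13·k. Then 13·k ≡ 18 − 10 ≡ 8 (mod 19).
Need 13⁻¹ mod 19. Extended Euclid on (19, 13):
19 = 1×13 + 6
13 = 2×6 + 1
6 = 6×1 + 0
Back-substitute:
1 = 13 − 2·6
1 = −2·19 + 3·13
13⁻¹ ≡ 3 (mod 19), so k ≡ 3·8 ≡ 5 (mod 19).
x = 10 + 13·5 = 75.

75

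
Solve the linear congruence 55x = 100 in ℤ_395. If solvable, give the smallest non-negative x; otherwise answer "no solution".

9

First find gcd(55, 395):
395 = 7·55 + 10
55 = 5·10 + 5
10 = 2·5 + 0
gcd = 5 and 5 | 100, so solutions exist. Divide through by 5: 11x ≡ 20 (mod 79).
Now find 11⁻¹ mod 79:
79 = 7×11 + 2
11 = 5×2 + 1
2 = 2×1 + 0
Back-substitute:
1 = 11 − 5·2
1 = −5·79 + 36·11
So 11⁻¹ ≡ 36 (mod 79).
Then x ≡ 36·20 ≡ 9 (mod 79); the smallest non-negative solution is x = 9.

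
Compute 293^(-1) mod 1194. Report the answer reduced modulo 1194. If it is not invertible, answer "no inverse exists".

gcd(1194, 293) by repeated division:
1194 = 4·293 + 22
293 = 13·22 + 7
22 = 3·7 + 1
7 = 7·1 + 0
The gcd is 1. Working backward:
1 = 22 − 3·7
1 = −3·293 + 40·22
1 = 40·1194 − 163·293
So 293·(-163) ≡ 1 (mod 1194), and -163 ≡ 1031 (mod 1194).

1031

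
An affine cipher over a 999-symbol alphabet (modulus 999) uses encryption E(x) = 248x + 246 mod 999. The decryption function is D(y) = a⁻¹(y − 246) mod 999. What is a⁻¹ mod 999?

713

Apply the Euclidean algorithm to 999 and 248:
999 = 4×248 + 7
248 = 35×7 + 3
7 = 2×3 + 1
3 = 3×1 + 0
The gcd is 1. Working backward:
1 = 7 − 2·3
1 = −2·248 + 71·7
1 = 71·999 − 286·248
So 248·(-286) ≡ 1 (mod 999), and -286 ≡ 713 (mod 999).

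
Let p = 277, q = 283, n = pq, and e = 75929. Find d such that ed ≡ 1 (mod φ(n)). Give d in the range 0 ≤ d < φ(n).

44417

φ(n) = (p−1)(q−1) = 276·282 = 77832.
Need d with 75929·d ≡ 1 (mod 77832). Apply the extended Euclidean algorithm:
77832 = 1·75929 + 1903
75929 = 39·1903 + 1712
1903 = 1·1712 + 191
1712 = 8·191 + 184
191 = 1·184 + 7
184 = 26·7 + 2
7 = 3·2 + 1
2 = 2·1 + 0
Back-substitute:
1 = 7 − 3·2
1 = −3·184 + 79·7
1 = 79·191 − 82·184
1 = −82·1712 + 735·191
1 = 735·1903 − 817·1712
1 = −817·75929 + 32598·1903
1 = 32598·77832 − 33415·75929
So 75929·(-33415) ≡ 1 (mod 77832), hence d ≡ -33415 ≡ 44417 (mod 77832).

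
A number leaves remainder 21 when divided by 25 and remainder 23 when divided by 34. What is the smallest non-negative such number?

771

Write x = 21 + 25·k. Then 25·k ≡ 23 − 21 ≡ 2 (mod 34).
Need 25⁻¹ mod 34. Extended Euclid on (34, 25):
34 = 1*25 + 9
25 = 2*9 + 7
9 = 1*7 + 2
7 = 3*2 + 1
2 = 2*1 + 0
Back-substitute:
1 = 7 − 3·2
1 = −3·9 + 4·7
1 = 4·25 − 11·9
1 = −11·34 + 15·25
25⁻¹ ≡ 15 (mod 34), so k ≡ 15·2 ≡ 30 (mod 34).
x = 21 + 25·30 = 771.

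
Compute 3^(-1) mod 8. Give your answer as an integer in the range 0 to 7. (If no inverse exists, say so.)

3

Run Euclid on (8, 3):
8 = 2*3 + 2
3 = 1*2 + 1
2 = 2*1 + 0
gcd = 1, so the inverse exists. Back-substitute:
1 = 3 − 2
1 = −8 + 3·3
So 3·3 ≡ 1 (mod 8).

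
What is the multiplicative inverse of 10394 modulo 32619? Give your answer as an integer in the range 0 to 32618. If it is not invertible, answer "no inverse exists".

28919

Apply the Euclidean algorithm to 32619 and 10394:
32619 = 3×10394 + 1437
10394 = 7×1437 + 335
1437 = 4×335 + 97
335 = 3×97 + 44
97 = 2×44 + 9
44 = 4×9 + 8
9 = 1×8 + 1
8 = 8×1 + 0
gcd = 1, so the inverse exists. Back-substitute:
1 = 9 − 8
1 = −44 + 5·9
1 = 5·97 − 11·44
1 = −11·335 + 38·97
1 = 38·1437 − 163·335
1 = −163·10394 + 1179·1437
1 = 1179·32619 − 3700·10394
Hence 10394⁻¹ ≡ -3700 ≡ 28919 (mod 32619).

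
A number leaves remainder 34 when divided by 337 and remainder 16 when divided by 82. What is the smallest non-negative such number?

Write x = 34 + 337·k. Then 337·k ≡ 16 − 34 ≡ 64 (mod 82).
Need 337⁻¹ mod 82. Extended Euclid on (82, 9):
82 = 9*9 + 1
9 = 9*1 + 0
Back-substitute:
1 = 82 − 9·9
337⁻¹ ≡ 73 (mod 82), so k ≡ 73·64 ≡ 80 (mod 82).
x = 34 + 337·80 = 26994.

26994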